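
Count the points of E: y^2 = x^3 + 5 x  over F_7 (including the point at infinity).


For each x in F_7, count y with y^2 = x^3 + 5 x + 0 mod 7:
  x = 0: RHS = 0, y in [0]  -> 1 point(s)
  x = 2: RHS = 4, y in [2, 5]  -> 2 point(s)
  x = 3: RHS = 0, y in [0]  -> 1 point(s)
  x = 4: RHS = 0, y in [0]  -> 1 point(s)
  x = 6: RHS = 1, y in [1, 6]  -> 2 point(s)
Affine points: 7. Add the point at infinity: total = 8.

#E(F_7) = 8


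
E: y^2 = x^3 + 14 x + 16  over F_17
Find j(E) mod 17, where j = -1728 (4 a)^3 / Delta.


Delta = -16(4 a^3 + 27 b^2) mod 17 = 4
-1728 * (4 a)^3 = -1728 * (4*14)^3 mod 17 = 2
j = 2 * 4^(-1) mod 17 = 9

j = 9 (mod 17)


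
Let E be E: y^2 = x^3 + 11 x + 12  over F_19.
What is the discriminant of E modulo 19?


4 a^3 + 27 b^2 = 4*11^3 + 27*12^2 = 5324 + 3888 = 9212
Delta = -16 * (9212) = -147392
Delta mod 19 = 10

Delta = 10 (mod 19)


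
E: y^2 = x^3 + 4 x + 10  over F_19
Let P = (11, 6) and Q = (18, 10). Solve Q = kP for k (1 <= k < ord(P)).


Enumerate multiples of P until we hit Q = (18, 10):
  1P = (11, 6)
  2P = (2, 8)
  3P = (3, 7)
  4P = (16, 16)
  5P = (15, 5)
  6P = (18, 10)
Match found at i = 6.

k = 6


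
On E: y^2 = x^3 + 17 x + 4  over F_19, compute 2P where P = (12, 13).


Doubling: s = (3 x1^2 + a) / (2 y1)
s = (3*12^2 + 17) / (2*13) mod 19 = 18
x3 = s^2 - 2 x1 mod 19 = 18^2 - 2*12 = 15
y3 = s (x1 - x3) - y1 mod 19 = 18 * (12 - 15) - 13 = 9

2P = (15, 9)


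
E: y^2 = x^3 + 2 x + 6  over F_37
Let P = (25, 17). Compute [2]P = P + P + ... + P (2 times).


k = 2 = 10_2 (binary, LSB first: 01)
Double-and-add from P = (25, 17):
  bit 0 = 0: acc unchanged = O
  bit 1 = 1: acc = O + (31, 0) = (31, 0)

2P = (31, 0)


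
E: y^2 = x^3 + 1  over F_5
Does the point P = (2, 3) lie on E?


Check whether y^2 = x^3 + 0 x + 1 (mod 5) for (x, y) = (2, 3).
LHS: y^2 = 3^2 mod 5 = 4
RHS: x^3 + 0 x + 1 = 2^3 + 0*2 + 1 mod 5 = 4
LHS = RHS

Yes, on the curve


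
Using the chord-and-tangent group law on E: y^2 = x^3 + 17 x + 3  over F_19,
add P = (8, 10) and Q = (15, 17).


P != Q, so use the chord formula.
s = (y2 - y1) / (x2 - x1) = (7) / (7) mod 19 = 1
x3 = s^2 - x1 - x2 mod 19 = 1^2 - 8 - 15 = 16
y3 = s (x1 - x3) - y1 mod 19 = 1 * (8 - 16) - 10 = 1

P + Q = (16, 1)


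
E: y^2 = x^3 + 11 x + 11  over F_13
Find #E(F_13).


For each x in F_13, count y with y^2 = x^3 + 11 x + 11 mod 13:
  x = 1: RHS = 10, y in [6, 7]  -> 2 point(s)
  x = 5: RHS = 9, y in [3, 10]  -> 2 point(s)
  x = 8: RHS = 0, y in [0]  -> 1 point(s)
  x = 10: RHS = 3, y in [4, 9]  -> 2 point(s)
  x = 12: RHS = 12, y in [5, 8]  -> 2 point(s)
Affine points: 9. Add the point at infinity: total = 10.

#E(F_13) = 10


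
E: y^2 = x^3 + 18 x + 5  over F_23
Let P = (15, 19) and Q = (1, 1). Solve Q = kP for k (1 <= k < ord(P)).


Enumerate multiples of P until we hit Q = (1, 1):
  1P = (15, 19)
  2P = (5, 6)
  3P = (4, 16)
  4P = (17, 16)
  5P = (22, 3)
  6P = (10, 9)
  7P = (2, 7)
  8P = (1, 1)
Match found at i = 8.

k = 8


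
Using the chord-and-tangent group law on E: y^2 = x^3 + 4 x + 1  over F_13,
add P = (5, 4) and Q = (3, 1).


P != Q, so use the chord formula.
s = (y2 - y1) / (x2 - x1) = (10) / (11) mod 13 = 8
x3 = s^2 - x1 - x2 mod 13 = 8^2 - 5 - 3 = 4
y3 = s (x1 - x3) - y1 mod 13 = 8 * (5 - 4) - 4 = 4

P + Q = (4, 4)


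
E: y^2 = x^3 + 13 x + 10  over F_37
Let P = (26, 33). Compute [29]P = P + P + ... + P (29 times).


k = 29 = 11101_2 (binary, LSB first: 10111)
Double-and-add from P = (26, 33):
  bit 0 = 1: acc = O + (26, 33) = (26, 33)
  bit 1 = 0: acc unchanged = (26, 33)
  bit 2 = 1: acc = (26, 33) + (8, 21) = (24, 30)
  bit 3 = 1: acc = (24, 30) + (0, 11) = (2, 9)
  bit 4 = 1: acc = (2, 9) + (7, 0) = (12, 9)

29P = (12, 9)


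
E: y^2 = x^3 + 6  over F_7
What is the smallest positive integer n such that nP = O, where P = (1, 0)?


Compute successive multiples of P until we hit O:
  1P = (1, 0)
  2P = O

ord(P) = 2


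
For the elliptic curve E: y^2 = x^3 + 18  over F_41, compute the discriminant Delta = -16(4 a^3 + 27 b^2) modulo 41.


4 a^3 + 27 b^2 = 4*0^3 + 27*18^2 = 0 + 8748 = 8748
Delta = -16 * (8748) = -139968
Delta mod 41 = 6

Delta = 6 (mod 41)


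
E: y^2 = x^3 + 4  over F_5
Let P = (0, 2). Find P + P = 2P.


Doubling: s = (3 x1^2 + a) / (2 y1)
s = (3*0^2 + 0) / (2*2) mod 5 = 0
x3 = s^2 - 2 x1 mod 5 = 0^2 - 2*0 = 0
y3 = s (x1 - x3) - y1 mod 5 = 0 * (0 - 0) - 2 = 3

2P = (0, 3)


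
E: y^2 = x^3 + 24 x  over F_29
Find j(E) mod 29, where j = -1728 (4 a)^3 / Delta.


Delta = -16(4 a^3 + 27 b^2) mod 29 = 25
-1728 * (4 a)^3 = -1728 * (4*24)^3 mod 29 = 19
j = 19 * 25^(-1) mod 29 = 17

j = 17 (mod 29)


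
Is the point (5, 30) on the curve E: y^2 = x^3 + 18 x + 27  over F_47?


Check whether y^2 = x^3 + 18 x + 27 (mod 47) for (x, y) = (5, 30).
LHS: y^2 = 30^2 mod 47 = 7
RHS: x^3 + 18 x + 27 = 5^3 + 18*5 + 27 mod 47 = 7
LHS = RHS

Yes, on the curve


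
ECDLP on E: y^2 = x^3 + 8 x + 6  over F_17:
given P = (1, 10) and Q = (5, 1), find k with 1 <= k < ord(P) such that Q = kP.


Enumerate multiples of P until we hit Q = (5, 1):
  1P = (1, 10)
  2P = (2, 9)
  3P = (15, 4)
  4P = (5, 16)
  5P = (9, 12)
  6P = (6, 10)
  7P = (10, 7)
  8P = (8, 15)
  9P = (4, 0)
  10P = (8, 2)
  11P = (10, 10)
  12P = (6, 7)
  13P = (9, 5)
  14P = (5, 1)
Match found at i = 14.

k = 14


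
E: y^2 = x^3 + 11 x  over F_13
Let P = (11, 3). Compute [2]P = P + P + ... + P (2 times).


k = 2 = 10_2 (binary, LSB first: 01)
Double-and-add from P = (11, 3):
  bit 0 = 0: acc unchanged = O
  bit 1 = 1: acc = O + (1, 5) = (1, 5)

2P = (1, 5)


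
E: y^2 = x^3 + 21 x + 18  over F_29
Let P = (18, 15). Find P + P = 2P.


Doubling: s = (3 x1^2 + a) / (2 y1)
s = (3*18^2 + 21) / (2*15) mod 29 = 7
x3 = s^2 - 2 x1 mod 29 = 7^2 - 2*18 = 13
y3 = s (x1 - x3) - y1 mod 29 = 7 * (18 - 13) - 15 = 20

2P = (13, 20)


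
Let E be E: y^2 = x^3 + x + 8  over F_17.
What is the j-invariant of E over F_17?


Delta = -16(4 a^3 + 27 b^2) mod 17 = 15
-1728 * (4 a)^3 = -1728 * (4*1)^3 mod 17 = 10
j = 10 * 15^(-1) mod 17 = 12

j = 12 (mod 17)


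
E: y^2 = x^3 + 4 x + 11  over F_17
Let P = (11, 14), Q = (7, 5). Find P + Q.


P != Q, so use the chord formula.
s = (y2 - y1) / (x2 - x1) = (8) / (13) mod 17 = 15
x3 = s^2 - x1 - x2 mod 17 = 15^2 - 11 - 7 = 3
y3 = s (x1 - x3) - y1 mod 17 = 15 * (11 - 3) - 14 = 4

P + Q = (3, 4)


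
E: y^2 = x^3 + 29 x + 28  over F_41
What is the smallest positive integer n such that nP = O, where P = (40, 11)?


Compute successive multiples of P until we hit O:
  1P = (40, 11)
  2P = (38, 18)
  3P = (6, 34)
  4P = (15, 36)
  5P = (28, 18)
  6P = (30, 31)
  7P = (16, 23)
  8P = (16, 18)
  ... (continuing to 15P)
  15P = O

ord(P) = 15


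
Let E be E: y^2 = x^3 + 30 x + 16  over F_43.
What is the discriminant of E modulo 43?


4 a^3 + 27 b^2 = 4*30^3 + 27*16^2 = 108000 + 6912 = 114912
Delta = -16 * (114912) = -1838592
Delta mod 43 = 2

Delta = 2 (mod 43)


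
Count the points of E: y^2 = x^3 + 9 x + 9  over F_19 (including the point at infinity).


For each x in F_19, count y with y^2 = x^3 + 9 x + 9 mod 19:
  x = 0: RHS = 9, y in [3, 16]  -> 2 point(s)
  x = 1: RHS = 0, y in [0]  -> 1 point(s)
  x = 2: RHS = 16, y in [4, 15]  -> 2 point(s)
  x = 3: RHS = 6, y in [5, 14]  -> 2 point(s)
  x = 7: RHS = 16, y in [4, 15]  -> 2 point(s)
  x = 8: RHS = 4, y in [2, 17]  -> 2 point(s)
  x = 10: RHS = 16, y in [4, 15]  -> 2 point(s)
  x = 13: RHS = 5, y in [9, 10]  -> 2 point(s)
  x = 15: RHS = 4, y in [2, 17]  -> 2 point(s)
Affine points: 17. Add the point at infinity: total = 18.

#E(F_19) = 18


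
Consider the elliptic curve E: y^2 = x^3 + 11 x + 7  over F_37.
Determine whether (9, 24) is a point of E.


Check whether y^2 = x^3 + 11 x + 7 (mod 37) for (x, y) = (9, 24).
LHS: y^2 = 24^2 mod 37 = 21
RHS: x^3 + 11 x + 7 = 9^3 + 11*9 + 7 mod 37 = 21
LHS = RHS

Yes, on the curve


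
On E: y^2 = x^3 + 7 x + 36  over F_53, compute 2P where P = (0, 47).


Doubling: s = (3 x1^2 + a) / (2 y1)
s = (3*0^2 + 7) / (2*47) mod 53 = 48
x3 = s^2 - 2 x1 mod 53 = 48^2 - 2*0 = 25
y3 = s (x1 - x3) - y1 mod 53 = 48 * (0 - 25) - 47 = 25

2P = (25, 25)


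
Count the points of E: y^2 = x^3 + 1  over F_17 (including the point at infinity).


For each x in F_17, count y with y^2 = x^3 + 0 x + 1 mod 17:
  x = 0: RHS = 1, y in [1, 16]  -> 2 point(s)
  x = 1: RHS = 2, y in [6, 11]  -> 2 point(s)
  x = 2: RHS = 9, y in [3, 14]  -> 2 point(s)
  x = 6: RHS = 13, y in [8, 9]  -> 2 point(s)
  x = 7: RHS = 4, y in [2, 15]  -> 2 point(s)
  x = 9: RHS = 16, y in [4, 13]  -> 2 point(s)
  x = 10: RHS = 15, y in [7, 10]  -> 2 point(s)
  x = 14: RHS = 8, y in [5, 12]  -> 2 point(s)
  x = 16: RHS = 0, y in [0]  -> 1 point(s)
Affine points: 17. Add the point at infinity: total = 18.

#E(F_17) = 18


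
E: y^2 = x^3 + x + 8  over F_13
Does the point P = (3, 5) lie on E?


Check whether y^2 = x^3 + 1 x + 8 (mod 13) for (x, y) = (3, 5).
LHS: y^2 = 5^2 mod 13 = 12
RHS: x^3 + 1 x + 8 = 3^3 + 1*3 + 8 mod 13 = 12
LHS = RHS

Yes, on the curve


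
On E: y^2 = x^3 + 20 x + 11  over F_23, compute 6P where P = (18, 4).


k = 6 = 110_2 (binary, LSB first: 011)
Double-and-add from P = (18, 4):
  bit 0 = 0: acc unchanged = O
  bit 1 = 1: acc = O + (22, 6) = (22, 6)
  bit 2 = 1: acc = (22, 6) + (2, 17) = (15, 12)

6P = (15, 12)


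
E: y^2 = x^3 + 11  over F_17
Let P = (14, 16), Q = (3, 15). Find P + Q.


P != Q, so use the chord formula.
s = (y2 - y1) / (x2 - x1) = (16) / (6) mod 17 = 14
x3 = s^2 - x1 - x2 mod 17 = 14^2 - 14 - 3 = 9
y3 = s (x1 - x3) - y1 mod 17 = 14 * (14 - 9) - 16 = 3

P + Q = (9, 3)


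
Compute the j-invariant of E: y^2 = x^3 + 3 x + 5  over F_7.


Delta = -16(4 a^3 + 27 b^2) mod 7 = 2
-1728 * (4 a)^3 = -1728 * (4*3)^3 mod 7 = 6
j = 6 * 2^(-1) mod 7 = 3

j = 3 (mod 7)


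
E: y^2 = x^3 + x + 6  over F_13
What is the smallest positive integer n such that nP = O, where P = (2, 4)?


Compute successive multiples of P until we hit O:
  1P = (2, 4)
  2P = (9, 9)
  3P = (11, 10)
  4P = (12, 11)
  5P = (3, 7)
  6P = (4, 3)
  7P = (4, 10)
  8P = (3, 6)
  ... (continuing to 13P)
  13P = O

ord(P) = 13


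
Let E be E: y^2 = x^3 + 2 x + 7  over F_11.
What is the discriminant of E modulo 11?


4 a^3 + 27 b^2 = 4*2^3 + 27*7^2 = 32 + 1323 = 1355
Delta = -16 * (1355) = -21680
Delta mod 11 = 1

Delta = 1 (mod 11)


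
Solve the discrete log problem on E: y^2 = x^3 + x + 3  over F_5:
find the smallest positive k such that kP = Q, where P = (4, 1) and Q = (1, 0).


Enumerate multiples of P until we hit Q = (1, 0):
  1P = (4, 1)
  2P = (1, 0)
Match found at i = 2.

k = 2


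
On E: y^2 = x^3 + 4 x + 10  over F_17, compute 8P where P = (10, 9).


k = 8 = 1000_2 (binary, LSB first: 0001)
Double-and-add from P = (10, 9):
  bit 0 = 0: acc unchanged = O
  bit 1 = 0: acc unchanged = O
  bit 2 = 0: acc unchanged = O
  bit 3 = 1: acc = O + (13, 10) = (13, 10)

8P = (13, 10)


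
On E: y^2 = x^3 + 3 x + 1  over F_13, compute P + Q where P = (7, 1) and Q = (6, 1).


P != Q, so use the chord formula.
s = (y2 - y1) / (x2 - x1) = (0) / (12) mod 13 = 0
x3 = s^2 - x1 - x2 mod 13 = 0^2 - 7 - 6 = 0
y3 = s (x1 - x3) - y1 mod 13 = 0 * (7 - 0) - 1 = 12

P + Q = (0, 12)


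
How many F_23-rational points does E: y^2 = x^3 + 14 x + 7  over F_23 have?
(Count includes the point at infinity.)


For each x in F_23, count y with y^2 = x^3 + 14 x + 7 mod 23:
  x = 4: RHS = 12, y in [9, 14]  -> 2 point(s)
  x = 5: RHS = 18, y in [8, 15]  -> 2 point(s)
  x = 6: RHS = 8, y in [10, 13]  -> 2 point(s)
  x = 14: RHS = 3, y in [7, 16]  -> 2 point(s)
  x = 15: RHS = 4, y in [2, 21]  -> 2 point(s)
  x = 16: RHS = 3, y in [7, 16]  -> 2 point(s)
  x = 17: RHS = 6, y in [11, 12]  -> 2 point(s)
  x = 19: RHS = 2, y in [5, 18]  -> 2 point(s)
Affine points: 16. Add the point at infinity: total = 17.

#E(F_23) = 17


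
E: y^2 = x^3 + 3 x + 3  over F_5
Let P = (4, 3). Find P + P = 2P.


Doubling: s = (3 x1^2 + a) / (2 y1)
s = (3*4^2 + 3) / (2*3) mod 5 = 1
x3 = s^2 - 2 x1 mod 5 = 1^2 - 2*4 = 3
y3 = s (x1 - x3) - y1 mod 5 = 1 * (4 - 3) - 3 = 3

2P = (3, 3)


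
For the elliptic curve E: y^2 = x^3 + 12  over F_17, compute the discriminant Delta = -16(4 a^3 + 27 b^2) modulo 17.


4 a^3 + 27 b^2 = 4*0^3 + 27*12^2 = 0 + 3888 = 3888
Delta = -16 * (3888) = -62208
Delta mod 17 = 12

Delta = 12 (mod 17)


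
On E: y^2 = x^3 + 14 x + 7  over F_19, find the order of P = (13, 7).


Compute successive multiples of P until we hit O:
  1P = (13, 7)
  2P = (10, 11)
  3P = (2, 10)
  4P = (8, 2)
  5P = (18, 7)
  6P = (7, 12)
  7P = (15, 1)
  8P = (0, 11)
  ... (continuing to 22P)
  22P = O

ord(P) = 22


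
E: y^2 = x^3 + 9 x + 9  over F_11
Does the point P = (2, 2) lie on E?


Check whether y^2 = x^3 + 9 x + 9 (mod 11) for (x, y) = (2, 2).
LHS: y^2 = 2^2 mod 11 = 4
RHS: x^3 + 9 x + 9 = 2^3 + 9*2 + 9 mod 11 = 2
LHS != RHS

No, not on the curve


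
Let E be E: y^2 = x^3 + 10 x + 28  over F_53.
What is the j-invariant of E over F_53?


Delta = -16(4 a^3 + 27 b^2) mod 53 = 6
-1728 * (4 a)^3 = -1728 * (4*10)^3 mod 53 = 26
j = 26 * 6^(-1) mod 53 = 22

j = 22 (mod 53)


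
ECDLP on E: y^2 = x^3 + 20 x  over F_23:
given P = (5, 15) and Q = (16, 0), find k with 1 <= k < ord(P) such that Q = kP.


Enumerate multiples of P until we hit Q = (16, 0):
  1P = (5, 15)
  2P = (16, 0)
Match found at i = 2.

k = 2


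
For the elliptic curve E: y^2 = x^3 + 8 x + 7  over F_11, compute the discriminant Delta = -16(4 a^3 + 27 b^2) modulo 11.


4 a^3 + 27 b^2 = 4*8^3 + 27*7^2 = 2048 + 1323 = 3371
Delta = -16 * (3371) = -53936
Delta mod 11 = 8

Delta = 8 (mod 11)


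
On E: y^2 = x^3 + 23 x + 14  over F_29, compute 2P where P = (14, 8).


Doubling: s = (3 x1^2 + a) / (2 y1)
s = (3*14^2 + 23) / (2*8) mod 29 = 11
x3 = s^2 - 2 x1 mod 29 = 11^2 - 2*14 = 6
y3 = s (x1 - x3) - y1 mod 29 = 11 * (14 - 6) - 8 = 22

2P = (6, 22)


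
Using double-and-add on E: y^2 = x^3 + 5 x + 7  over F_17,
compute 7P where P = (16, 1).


k = 7 = 111_2 (binary, LSB first: 111)
Double-and-add from P = (16, 1):
  bit 0 = 1: acc = O + (16, 1) = (16, 1)
  bit 1 = 1: acc = (16, 1) + (1, 8) = (8, 10)
  bit 2 = 1: acc = (8, 10) + (11, 4) = (2, 12)

7P = (2, 12)


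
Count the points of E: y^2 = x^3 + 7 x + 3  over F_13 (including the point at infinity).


For each x in F_13, count y with y^2 = x^3 + 7 x + 3 mod 13:
  x = 0: RHS = 3, y in [4, 9]  -> 2 point(s)
  x = 2: RHS = 12, y in [5, 8]  -> 2 point(s)
  x = 3: RHS = 12, y in [5, 8]  -> 2 point(s)
  x = 4: RHS = 4, y in [2, 11]  -> 2 point(s)
  x = 6: RHS = 1, y in [1, 12]  -> 2 point(s)
  x = 8: RHS = 12, y in [5, 8]  -> 2 point(s)
Affine points: 12. Add the point at infinity: total = 13.

#E(F_13) = 13


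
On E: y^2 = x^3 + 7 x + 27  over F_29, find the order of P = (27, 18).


Compute successive multiples of P until we hit O:
  1P = (27, 18)
  2P = (9, 6)
  3P = (16, 28)
  4P = (6, 13)
  5P = (5, 19)
  6P = (13, 13)
  7P = (2, 22)
  8P = (1, 8)
  ... (continuing to 29P)
  29P = O

ord(P) = 29


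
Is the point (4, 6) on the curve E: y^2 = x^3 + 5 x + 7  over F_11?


Check whether y^2 = x^3 + 5 x + 7 (mod 11) for (x, y) = (4, 6).
LHS: y^2 = 6^2 mod 11 = 3
RHS: x^3 + 5 x + 7 = 4^3 + 5*4 + 7 mod 11 = 3
LHS = RHS

Yes, on the curve


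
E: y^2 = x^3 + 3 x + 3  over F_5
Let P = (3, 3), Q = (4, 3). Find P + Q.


P != Q, so use the chord formula.
s = (y2 - y1) / (x2 - x1) = (0) / (1) mod 5 = 0
x3 = s^2 - x1 - x2 mod 5 = 0^2 - 3 - 4 = 3
y3 = s (x1 - x3) - y1 mod 5 = 0 * (3 - 3) - 3 = 2

P + Q = (3, 2)


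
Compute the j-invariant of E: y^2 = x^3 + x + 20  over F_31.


Delta = -16(4 a^3 + 27 b^2) mod 31 = 23
-1728 * (4 a)^3 = -1728 * (4*1)^3 mod 31 = 16
j = 16 * 23^(-1) mod 31 = 29

j = 29 (mod 31)


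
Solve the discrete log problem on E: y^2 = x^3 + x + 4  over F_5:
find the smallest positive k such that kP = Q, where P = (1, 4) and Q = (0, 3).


Enumerate multiples of P until we hit Q = (0, 3):
  1P = (1, 4)
  2P = (2, 3)
  3P = (3, 3)
  4P = (0, 3)
Match found at i = 4.

k = 4


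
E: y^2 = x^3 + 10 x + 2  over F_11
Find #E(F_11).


For each x in F_11, count y with y^2 = x^3 + 10 x + 2 mod 11:
  x = 3: RHS = 4, y in [2, 9]  -> 2 point(s)
  x = 5: RHS = 1, y in [1, 10]  -> 2 point(s)
  x = 6: RHS = 3, y in [5, 6]  -> 2 point(s)
  x = 8: RHS = 0, y in [0]  -> 1 point(s)
Affine points: 7. Add the point at infinity: total = 8.

#E(F_11) = 8


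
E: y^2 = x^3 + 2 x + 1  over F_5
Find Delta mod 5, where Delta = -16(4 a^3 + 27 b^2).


4 a^3 + 27 b^2 = 4*2^3 + 27*1^2 = 32 + 27 = 59
Delta = -16 * (59) = -944
Delta mod 5 = 1

Delta = 1 (mod 5)


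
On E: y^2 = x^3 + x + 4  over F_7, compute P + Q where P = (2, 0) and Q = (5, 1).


P != Q, so use the chord formula.
s = (y2 - y1) / (x2 - x1) = (1) / (3) mod 7 = 5
x3 = s^2 - x1 - x2 mod 7 = 5^2 - 2 - 5 = 4
y3 = s (x1 - x3) - y1 mod 7 = 5 * (2 - 4) - 0 = 4

P + Q = (4, 4)


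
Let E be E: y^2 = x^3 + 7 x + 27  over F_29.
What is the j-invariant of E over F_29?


Delta = -16(4 a^3 + 27 b^2) mod 29 = 13
-1728 * (4 a)^3 = -1728 * (4*7)^3 mod 29 = 17
j = 17 * 13^(-1) mod 29 = 8

j = 8 (mod 29)


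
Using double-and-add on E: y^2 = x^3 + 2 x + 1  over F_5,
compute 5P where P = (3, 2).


k = 5 = 101_2 (binary, LSB first: 101)
Double-and-add from P = (3, 2):
  bit 0 = 1: acc = O + (3, 2) = (3, 2)
  bit 1 = 0: acc unchanged = (3, 2)
  bit 2 = 1: acc = (3, 2) + (1, 3) = (0, 4)

5P = (0, 4)


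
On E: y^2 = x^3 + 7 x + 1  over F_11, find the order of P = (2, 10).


Compute successive multiples of P until we hit O:
  1P = (2, 10)
  2P = (1, 8)
  3P = (1, 3)
  4P = (2, 1)
  5P = O

ord(P) = 5


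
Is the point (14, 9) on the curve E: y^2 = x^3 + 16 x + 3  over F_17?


Check whether y^2 = x^3 + 16 x + 3 (mod 17) for (x, y) = (14, 9).
LHS: y^2 = 9^2 mod 17 = 13
RHS: x^3 + 16 x + 3 = 14^3 + 16*14 + 3 mod 17 = 13
LHS = RHS

Yes, on the curve


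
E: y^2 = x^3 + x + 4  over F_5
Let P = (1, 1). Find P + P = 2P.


Doubling: s = (3 x1^2 + a) / (2 y1)
s = (3*1^2 + 1) / (2*1) mod 5 = 2
x3 = s^2 - 2 x1 mod 5 = 2^2 - 2*1 = 2
y3 = s (x1 - x3) - y1 mod 5 = 2 * (1 - 2) - 1 = 2

2P = (2, 2)


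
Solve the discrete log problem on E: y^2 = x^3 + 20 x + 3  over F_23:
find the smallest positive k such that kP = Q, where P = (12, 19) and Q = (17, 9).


Enumerate multiples of P until we hit Q = (17, 9):
  1P = (12, 19)
  2P = (0, 16)
  3P = (1, 1)
  4P = (18, 13)
  5P = (17, 9)
Match found at i = 5.

k = 5


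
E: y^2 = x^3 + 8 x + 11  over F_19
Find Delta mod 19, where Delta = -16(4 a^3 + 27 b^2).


4 a^3 + 27 b^2 = 4*8^3 + 27*11^2 = 2048 + 3267 = 5315
Delta = -16 * (5315) = -85040
Delta mod 19 = 4

Delta = 4 (mod 19)


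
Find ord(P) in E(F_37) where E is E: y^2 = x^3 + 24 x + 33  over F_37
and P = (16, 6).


Compute successive multiples of P until we hit O:
  1P = (16, 6)
  2P = (32, 11)
  3P = (30, 22)
  4P = (21, 20)
  5P = (33, 13)
  6P = (18, 28)
  7P = (13, 27)
  8P = (20, 22)
  ... (continuing to 34P)
  34P = O

ord(P) = 34


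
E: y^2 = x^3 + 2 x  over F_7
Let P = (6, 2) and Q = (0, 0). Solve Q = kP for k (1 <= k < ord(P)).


Enumerate multiples of P until we hit Q = (0, 0):
  1P = (6, 2)
  2P = (4, 4)
  3P = (5, 4)
  4P = (0, 0)
Match found at i = 4.

k = 4


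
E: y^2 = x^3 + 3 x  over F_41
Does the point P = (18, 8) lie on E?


Check whether y^2 = x^3 + 3 x + 0 (mod 41) for (x, y) = (18, 8).
LHS: y^2 = 8^2 mod 41 = 23
RHS: x^3 + 3 x + 0 = 18^3 + 3*18 + 0 mod 41 = 23
LHS = RHS

Yes, on the curve


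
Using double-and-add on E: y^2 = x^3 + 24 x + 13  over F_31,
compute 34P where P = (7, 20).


k = 34 = 100010_2 (binary, LSB first: 010001)
Double-and-add from P = (7, 20):
  bit 0 = 0: acc unchanged = O
  bit 1 = 1: acc = O + (6, 30) = (6, 30)
  bit 2 = 0: acc unchanged = (6, 30)
  bit 3 = 0: acc unchanged = (6, 30)
  bit 4 = 0: acc unchanged = (6, 30)
  bit 5 = 1: acc = (6, 30) + (8, 29) = (25, 26)

34P = (25, 26)


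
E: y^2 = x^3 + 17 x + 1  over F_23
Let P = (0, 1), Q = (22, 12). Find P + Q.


P != Q, so use the chord formula.
s = (y2 - y1) / (x2 - x1) = (11) / (22) mod 23 = 12
x3 = s^2 - x1 - x2 mod 23 = 12^2 - 0 - 22 = 7
y3 = s (x1 - x3) - y1 mod 23 = 12 * (0 - 7) - 1 = 7

P + Q = (7, 7)


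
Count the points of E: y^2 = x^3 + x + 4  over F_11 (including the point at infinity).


For each x in F_11, count y with y^2 = x^3 + 1 x + 4 mod 11:
  x = 0: RHS = 4, y in [2, 9]  -> 2 point(s)
  x = 2: RHS = 3, y in [5, 6]  -> 2 point(s)
  x = 3: RHS = 1, y in [1, 10]  -> 2 point(s)
  x = 9: RHS = 5, y in [4, 7]  -> 2 point(s)
Affine points: 8. Add the point at infinity: total = 9.

#E(F_11) = 9


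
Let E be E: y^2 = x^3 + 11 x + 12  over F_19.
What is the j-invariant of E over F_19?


Delta = -16(4 a^3 + 27 b^2) mod 19 = 10
-1728 * (4 a)^3 = -1728 * (4*11)^3 mod 19 = 7
j = 7 * 10^(-1) mod 19 = 14

j = 14 (mod 19)


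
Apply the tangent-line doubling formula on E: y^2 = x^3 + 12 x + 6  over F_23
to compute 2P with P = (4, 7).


Doubling: s = (3 x1^2 + a) / (2 y1)
s = (3*4^2 + 12) / (2*7) mod 23 = 1
x3 = s^2 - 2 x1 mod 23 = 1^2 - 2*4 = 16
y3 = s (x1 - x3) - y1 mod 23 = 1 * (4 - 16) - 7 = 4

2P = (16, 4)


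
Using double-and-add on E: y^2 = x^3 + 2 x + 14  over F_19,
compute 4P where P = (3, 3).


k = 4 = 100_2 (binary, LSB first: 001)
Double-and-add from P = (3, 3):
  bit 0 = 0: acc unchanged = O
  bit 1 = 0: acc unchanged = O
  bit 2 = 1: acc = O + (2, 8) = (2, 8)

4P = (2, 8)


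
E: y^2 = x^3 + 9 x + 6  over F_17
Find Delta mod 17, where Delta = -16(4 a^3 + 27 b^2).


4 a^3 + 27 b^2 = 4*9^3 + 27*6^2 = 2916 + 972 = 3888
Delta = -16 * (3888) = -62208
Delta mod 17 = 12

Delta = 12 (mod 17)


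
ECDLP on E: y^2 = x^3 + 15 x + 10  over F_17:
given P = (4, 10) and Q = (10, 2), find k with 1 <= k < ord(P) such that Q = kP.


Enumerate multiples of P until we hit Q = (10, 2):
  1P = (4, 10)
  2P = (8, 8)
  3P = (1, 14)
  4P = (10, 15)
  5P = (7, 13)
  6P = (7, 4)
  7P = (10, 2)
Match found at i = 7.

k = 7


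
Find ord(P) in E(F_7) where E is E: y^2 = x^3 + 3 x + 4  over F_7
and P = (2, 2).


Compute successive multiples of P until we hit O:
  1P = (2, 2)
  2P = (0, 2)
  3P = (5, 5)
  4P = (1, 6)
  5P = (6, 0)
  6P = (1, 1)
  7P = (5, 2)
  8P = (0, 5)
  ... (continuing to 10P)
  10P = O

ord(P) = 10


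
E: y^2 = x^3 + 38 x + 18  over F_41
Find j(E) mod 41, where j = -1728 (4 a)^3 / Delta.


Delta = -16(4 a^3 + 27 b^2) mod 41 = 12
-1728 * (4 a)^3 = -1728 * (4*38)^3 mod 41 = 36
j = 36 * 12^(-1) mod 41 = 3

j = 3 (mod 41)


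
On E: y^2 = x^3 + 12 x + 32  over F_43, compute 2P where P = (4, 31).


Doubling: s = (3 x1^2 + a) / (2 y1)
s = (3*4^2 + 12) / (2*31) mod 43 = 19
x3 = s^2 - 2 x1 mod 43 = 19^2 - 2*4 = 9
y3 = s (x1 - x3) - y1 mod 43 = 19 * (4 - 9) - 31 = 3

2P = (9, 3)


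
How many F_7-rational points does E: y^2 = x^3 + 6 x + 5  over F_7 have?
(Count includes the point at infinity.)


For each x in F_7, count y with y^2 = x^3 + 6 x + 5 mod 7:
  x = 2: RHS = 4, y in [2, 5]  -> 2 point(s)
  x = 3: RHS = 1, y in [1, 6]  -> 2 point(s)
  x = 4: RHS = 2, y in [3, 4]  -> 2 point(s)
Affine points: 6. Add the point at infinity: total = 7.

#E(F_7) = 7


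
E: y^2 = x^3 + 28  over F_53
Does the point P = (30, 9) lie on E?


Check whether y^2 = x^3 + 0 x + 28 (mod 53) for (x, y) = (30, 9).
LHS: y^2 = 9^2 mod 53 = 28
RHS: x^3 + 0 x + 28 = 30^3 + 0*30 + 28 mod 53 = 51
LHS != RHS

No, not on the curve


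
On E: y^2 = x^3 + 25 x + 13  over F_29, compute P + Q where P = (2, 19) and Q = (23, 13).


P != Q, so use the chord formula.
s = (y2 - y1) / (x2 - x1) = (23) / (21) mod 29 = 8
x3 = s^2 - x1 - x2 mod 29 = 8^2 - 2 - 23 = 10
y3 = s (x1 - x3) - y1 mod 29 = 8 * (2 - 10) - 19 = 4

P + Q = (10, 4)


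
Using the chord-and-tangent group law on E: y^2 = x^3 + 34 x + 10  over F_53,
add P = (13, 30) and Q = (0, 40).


P != Q, so use the chord formula.
s = (y2 - y1) / (x2 - x1) = (10) / (40) mod 53 = 40
x3 = s^2 - x1 - x2 mod 53 = 40^2 - 13 - 0 = 50
y3 = s (x1 - x3) - y1 mod 53 = 40 * (13 - 50) - 30 = 27

P + Q = (50, 27)


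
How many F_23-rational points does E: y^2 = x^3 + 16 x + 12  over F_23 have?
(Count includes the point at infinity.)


For each x in F_23, count y with y^2 = x^3 + 16 x + 12 mod 23:
  x = 0: RHS = 12, y in [9, 14]  -> 2 point(s)
  x = 1: RHS = 6, y in [11, 12]  -> 2 point(s)
  x = 2: RHS = 6, y in [11, 12]  -> 2 point(s)
  x = 3: RHS = 18, y in [8, 15]  -> 2 point(s)
  x = 4: RHS = 2, y in [5, 18]  -> 2 point(s)
  x = 6: RHS = 2, y in [5, 18]  -> 2 point(s)
  x = 8: RHS = 8, y in [10, 13]  -> 2 point(s)
  x = 11: RHS = 1, y in [1, 22]  -> 2 point(s)
  x = 12: RHS = 0, y in [0]  -> 1 point(s)
  x = 13: RHS = 2, y in [5, 18]  -> 2 point(s)
  x = 14: RHS = 13, y in [6, 17]  -> 2 point(s)
  x = 15: RHS = 16, y in [4, 19]  -> 2 point(s)
  x = 20: RHS = 6, y in [11, 12]  -> 2 point(s)
  x = 21: RHS = 18, y in [8, 15]  -> 2 point(s)
  x = 22: RHS = 18, y in [8, 15]  -> 2 point(s)
Affine points: 29. Add the point at infinity: total = 30.

#E(F_23) = 30


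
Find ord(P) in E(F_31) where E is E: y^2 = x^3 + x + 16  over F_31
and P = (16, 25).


Compute successive multiples of P until we hit O:
  1P = (16, 25)
  2P = (7, 26)
  3P = (26, 14)
  4P = (24, 21)
  5P = (30, 13)
  6P = (18, 21)
  7P = (1, 7)
  8P = (8, 28)
  ... (continuing to 31P)
  31P = O

ord(P) = 31


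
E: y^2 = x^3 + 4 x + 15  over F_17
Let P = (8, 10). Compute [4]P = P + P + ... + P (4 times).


k = 4 = 100_2 (binary, LSB first: 001)
Double-and-add from P = (8, 10):
  bit 0 = 0: acc unchanged = O
  bit 1 = 0: acc unchanged = O
  bit 2 = 1: acc = O + (15, 4) = (15, 4)

4P = (15, 4)


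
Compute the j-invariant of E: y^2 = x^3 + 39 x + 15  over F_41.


Delta = -16(4 a^3 + 27 b^2) mod 41 = 31
-1728 * (4 a)^3 = -1728 * (4*39)^3 mod 41 = 38
j = 38 * 31^(-1) mod 41 = 29

j = 29 (mod 41)


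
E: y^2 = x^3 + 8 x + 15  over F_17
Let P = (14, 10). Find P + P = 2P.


Doubling: s = (3 x1^2 + a) / (2 y1)
s = (3*14^2 + 8) / (2*10) mod 17 = 6
x3 = s^2 - 2 x1 mod 17 = 6^2 - 2*14 = 8
y3 = s (x1 - x3) - y1 mod 17 = 6 * (14 - 8) - 10 = 9

2P = (8, 9)


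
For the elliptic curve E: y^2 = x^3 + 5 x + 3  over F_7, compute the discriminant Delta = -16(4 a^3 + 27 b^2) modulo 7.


4 a^3 + 27 b^2 = 4*5^3 + 27*3^2 = 500 + 243 = 743
Delta = -16 * (743) = -11888
Delta mod 7 = 5

Delta = 5 (mod 7)


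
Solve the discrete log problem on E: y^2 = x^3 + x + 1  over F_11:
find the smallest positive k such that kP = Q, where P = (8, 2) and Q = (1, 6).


Enumerate multiples of P until we hit Q = (1, 6):
  1P = (8, 2)
  2P = (0, 10)
  3P = (4, 5)
  4P = (3, 8)
  5P = (1, 5)
  6P = (6, 5)
  7P = (2, 0)
  8P = (6, 6)
  9P = (1, 6)
Match found at i = 9.

k = 9


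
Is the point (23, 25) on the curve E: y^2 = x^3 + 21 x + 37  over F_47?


Check whether y^2 = x^3 + 21 x + 37 (mod 47) for (x, y) = (23, 25).
LHS: y^2 = 25^2 mod 47 = 14
RHS: x^3 + 21 x + 37 = 23^3 + 21*23 + 37 mod 47 = 44
LHS != RHS

No, not on the curve


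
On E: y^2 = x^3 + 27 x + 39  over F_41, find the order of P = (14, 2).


Compute successive multiples of P until we hit O:
  1P = (14, 2)
  2P = (13, 39)
  3P = (30, 16)
  4P = (33, 7)
  5P = (37, 20)
  6P = (32, 16)
  7P = (28, 19)
  8P = (17, 9)
  ... (continuing to 22P)
  22P = O

ord(P) = 22


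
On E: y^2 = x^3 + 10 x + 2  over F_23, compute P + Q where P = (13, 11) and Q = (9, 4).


P != Q, so use the chord formula.
s = (y2 - y1) / (x2 - x1) = (16) / (19) mod 23 = 19
x3 = s^2 - x1 - x2 mod 23 = 19^2 - 13 - 9 = 17
y3 = s (x1 - x3) - y1 mod 23 = 19 * (13 - 17) - 11 = 5

P + Q = (17, 5)


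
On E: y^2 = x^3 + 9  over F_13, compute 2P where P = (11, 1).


Doubling: s = (3 x1^2 + a) / (2 y1)
s = (3*11^2 + 0) / (2*1) mod 13 = 6
x3 = s^2 - 2 x1 mod 13 = 6^2 - 2*11 = 1
y3 = s (x1 - x3) - y1 mod 13 = 6 * (11 - 1) - 1 = 7

2P = (1, 7)


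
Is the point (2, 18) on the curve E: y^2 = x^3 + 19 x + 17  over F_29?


Check whether y^2 = x^3 + 19 x + 17 (mod 29) for (x, y) = (2, 18).
LHS: y^2 = 18^2 mod 29 = 5
RHS: x^3 + 19 x + 17 = 2^3 + 19*2 + 17 mod 29 = 5
LHS = RHS

Yes, on the curve


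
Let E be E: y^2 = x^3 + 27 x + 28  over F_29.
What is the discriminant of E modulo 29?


4 a^3 + 27 b^2 = 4*27^3 + 27*28^2 = 78732 + 21168 = 99900
Delta = -16 * (99900) = -1598400
Delta mod 29 = 22

Delta = 22 (mod 29)


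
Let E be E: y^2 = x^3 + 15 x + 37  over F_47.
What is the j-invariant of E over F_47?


Delta = -16(4 a^3 + 27 b^2) mod 47 = 5
-1728 * (4 a)^3 = -1728 * (4*15)^3 mod 47 = 9
j = 9 * 5^(-1) mod 47 = 30

j = 30 (mod 47)


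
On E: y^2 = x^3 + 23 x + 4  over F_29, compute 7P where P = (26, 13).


k = 7 = 111_2 (binary, LSB first: 111)
Double-and-add from P = (26, 13):
  bit 0 = 1: acc = O + (26, 13) = (26, 13)
  bit 1 = 1: acc = (26, 13) + (26, 16) = O
  bit 2 = 1: acc = O + (26, 13) = (26, 13)

7P = (26, 13)


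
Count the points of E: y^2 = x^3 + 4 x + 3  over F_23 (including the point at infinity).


For each x in F_23, count y with y^2 = x^3 + 4 x + 3 mod 23:
  x = 0: RHS = 3, y in [7, 16]  -> 2 point(s)
  x = 1: RHS = 8, y in [10, 13]  -> 2 point(s)
  x = 6: RHS = 13, y in [6, 17]  -> 2 point(s)
  x = 7: RHS = 6, y in [11, 12]  -> 2 point(s)
  x = 8: RHS = 18, y in [8, 15]  -> 2 point(s)
  x = 9: RHS = 9, y in [3, 20]  -> 2 point(s)
  x = 10: RHS = 8, y in [10, 13]  -> 2 point(s)
  x = 12: RHS = 8, y in [10, 13]  -> 2 point(s)
  x = 16: RHS = 0, y in [0]  -> 1 point(s)
  x = 17: RHS = 16, y in [4, 19]  -> 2 point(s)
Affine points: 19. Add the point at infinity: total = 20.

#E(F_23) = 20


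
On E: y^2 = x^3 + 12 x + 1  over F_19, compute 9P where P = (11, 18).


k = 9 = 1001_2 (binary, LSB first: 1001)
Double-and-add from P = (11, 18):
  bit 0 = 1: acc = O + (11, 18) = (11, 18)
  bit 1 = 0: acc unchanged = (11, 18)
  bit 2 = 0: acc unchanged = (11, 18)
  bit 3 = 1: acc = (11, 18) + (0, 18) = (8, 1)

9P = (8, 1)


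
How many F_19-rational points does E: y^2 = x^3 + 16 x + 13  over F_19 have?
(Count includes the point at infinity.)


For each x in F_19, count y with y^2 = x^3 + 16 x + 13 mod 19:
  x = 1: RHS = 11, y in [7, 12]  -> 2 point(s)
  x = 5: RHS = 9, y in [3, 16]  -> 2 point(s)
  x = 8: RHS = 7, y in [8, 11]  -> 2 point(s)
  x = 11: RHS = 0, y in [0]  -> 1 point(s)
  x = 13: RHS = 5, y in [9, 10]  -> 2 point(s)
  x = 14: RHS = 17, y in [6, 13]  -> 2 point(s)
  x = 17: RHS = 11, y in [7, 12]  -> 2 point(s)
Affine points: 13. Add the point at infinity: total = 14.

#E(F_19) = 14


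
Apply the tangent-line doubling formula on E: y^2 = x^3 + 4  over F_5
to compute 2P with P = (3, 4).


Doubling: s = (3 x1^2 + a) / (2 y1)
s = (3*3^2 + 0) / (2*4) mod 5 = 4
x3 = s^2 - 2 x1 mod 5 = 4^2 - 2*3 = 0
y3 = s (x1 - x3) - y1 mod 5 = 4 * (3 - 0) - 4 = 3

2P = (0, 3)


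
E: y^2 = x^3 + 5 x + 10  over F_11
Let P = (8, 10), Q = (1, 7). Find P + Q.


P != Q, so use the chord formula.
s = (y2 - y1) / (x2 - x1) = (8) / (4) mod 11 = 2
x3 = s^2 - x1 - x2 mod 11 = 2^2 - 8 - 1 = 6
y3 = s (x1 - x3) - y1 mod 11 = 2 * (8 - 6) - 10 = 5

P + Q = (6, 5)


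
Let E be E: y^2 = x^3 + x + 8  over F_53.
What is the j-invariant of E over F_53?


Delta = -16(4 a^3 + 27 b^2) mod 53 = 7
-1728 * (4 a)^3 = -1728 * (4*1)^3 mod 53 = 19
j = 19 * 7^(-1) mod 53 = 33

j = 33 (mod 53)


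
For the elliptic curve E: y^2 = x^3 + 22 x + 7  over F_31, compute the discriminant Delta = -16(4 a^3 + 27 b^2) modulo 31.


4 a^3 + 27 b^2 = 4*22^3 + 27*7^2 = 42592 + 1323 = 43915
Delta = -16 * (43915) = -702640
Delta mod 31 = 6

Delta = 6 (mod 31)


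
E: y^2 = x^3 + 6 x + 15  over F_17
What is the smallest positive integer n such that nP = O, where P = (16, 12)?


Compute successive multiples of P until we hit O:
  1P = (16, 12)
  2P = (4, 1)
  3P = (10, 2)
  4P = (7, 3)
  5P = (12, 9)
  6P = (14, 15)
  7P = (2, 1)
  8P = (3, 14)
  ... (continuing to 24P)
  24P = O

ord(P) = 24


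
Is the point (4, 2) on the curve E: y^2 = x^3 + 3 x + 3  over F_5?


Check whether y^2 = x^3 + 3 x + 3 (mod 5) for (x, y) = (4, 2).
LHS: y^2 = 2^2 mod 5 = 4
RHS: x^3 + 3 x + 3 = 4^3 + 3*4 + 3 mod 5 = 4
LHS = RHS

Yes, on the curve


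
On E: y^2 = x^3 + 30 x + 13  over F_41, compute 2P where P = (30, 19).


Doubling: s = (3 x1^2 + a) / (2 y1)
s = (3*30^2 + 30) / (2*19) mod 41 = 33
x3 = s^2 - 2 x1 mod 41 = 33^2 - 2*30 = 4
y3 = s (x1 - x3) - y1 mod 41 = 33 * (30 - 4) - 19 = 19

2P = (4, 19)


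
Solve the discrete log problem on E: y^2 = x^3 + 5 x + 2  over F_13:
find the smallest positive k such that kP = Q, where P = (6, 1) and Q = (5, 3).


Enumerate multiples of P until we hit Q = (5, 3):
  1P = (6, 1)
  2P = (5, 10)
  3P = (5, 3)
Match found at i = 3.

k = 3


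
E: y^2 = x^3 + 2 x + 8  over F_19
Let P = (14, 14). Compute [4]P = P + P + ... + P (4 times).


k = 4 = 100_2 (binary, LSB first: 001)
Double-and-add from P = (14, 14):
  bit 0 = 0: acc unchanged = O
  bit 1 = 0: acc unchanged = O
  bit 2 = 1: acc = O + (14, 14) = (14, 14)

4P = (14, 14)


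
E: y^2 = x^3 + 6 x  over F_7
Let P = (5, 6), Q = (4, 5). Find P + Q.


P != Q, so use the chord formula.
s = (y2 - y1) / (x2 - x1) = (6) / (6) mod 7 = 1
x3 = s^2 - x1 - x2 mod 7 = 1^2 - 5 - 4 = 6
y3 = s (x1 - x3) - y1 mod 7 = 1 * (5 - 6) - 6 = 0

P + Q = (6, 0)


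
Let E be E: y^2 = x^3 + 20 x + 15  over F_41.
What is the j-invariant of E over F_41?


Delta = -16(4 a^3 + 27 b^2) mod 41 = 19
-1728 * (4 a)^3 = -1728 * (4*20)^3 mod 41 = 7
j = 7 * 19^(-1) mod 41 = 9

j = 9 (mod 41)


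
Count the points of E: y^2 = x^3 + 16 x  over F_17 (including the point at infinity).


For each x in F_17, count y with y^2 = x^3 + 16 x + 0 mod 17:
  x = 0: RHS = 0, y in [0]  -> 1 point(s)
  x = 1: RHS = 0, y in [0]  -> 1 point(s)
  x = 4: RHS = 9, y in [3, 14]  -> 2 point(s)
  x = 5: RHS = 1, y in [1, 16]  -> 2 point(s)
  x = 7: RHS = 13, y in [8, 9]  -> 2 point(s)
  x = 10: RHS = 4, y in [2, 15]  -> 2 point(s)
  x = 12: RHS = 16, y in [4, 13]  -> 2 point(s)
  x = 13: RHS = 8, y in [5, 12]  -> 2 point(s)
  x = 16: RHS = 0, y in [0]  -> 1 point(s)
Affine points: 15. Add the point at infinity: total = 16.

#E(F_17) = 16


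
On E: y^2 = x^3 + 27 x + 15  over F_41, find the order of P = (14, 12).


Compute successive multiples of P until we hit O:
  1P = (14, 12)
  2P = (13, 29)
  3P = (16, 22)
  4P = (36, 1)
  5P = (22, 33)
  6P = (1, 17)
  7P = (31, 4)
  8P = (28, 38)
  ... (continuing to 34P)
  34P = O

ord(P) = 34


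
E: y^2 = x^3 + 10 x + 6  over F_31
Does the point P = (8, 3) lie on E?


Check whether y^2 = x^3 + 10 x + 6 (mod 31) for (x, y) = (8, 3).
LHS: y^2 = 3^2 mod 31 = 9
RHS: x^3 + 10 x + 6 = 8^3 + 10*8 + 6 mod 31 = 9
LHS = RHS

Yes, on the curve


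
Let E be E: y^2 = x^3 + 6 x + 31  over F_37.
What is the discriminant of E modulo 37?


4 a^3 + 27 b^2 = 4*6^3 + 27*31^2 = 864 + 25947 = 26811
Delta = -16 * (26811) = -428976
Delta mod 37 = 2

Delta = 2 (mod 37)


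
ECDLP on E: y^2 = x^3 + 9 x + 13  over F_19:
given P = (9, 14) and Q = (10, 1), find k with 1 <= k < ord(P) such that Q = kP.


Enumerate multiples of P until we hit Q = (10, 1):
  1P = (9, 14)
  2P = (6, 13)
  3P = (2, 1)
  4P = (13, 3)
  5P = (1, 2)
  6P = (16, 4)
  7P = (10, 1)
Match found at i = 7.

k = 7


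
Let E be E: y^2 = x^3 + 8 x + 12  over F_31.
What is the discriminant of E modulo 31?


4 a^3 + 27 b^2 = 4*8^3 + 27*12^2 = 2048 + 3888 = 5936
Delta = -16 * (5936) = -94976
Delta mod 31 = 8

Delta = 8 (mod 31)


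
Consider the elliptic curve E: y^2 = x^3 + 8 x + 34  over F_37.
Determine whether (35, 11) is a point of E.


Check whether y^2 = x^3 + 8 x + 34 (mod 37) for (x, y) = (35, 11).
LHS: y^2 = 11^2 mod 37 = 10
RHS: x^3 + 8 x + 34 = 35^3 + 8*35 + 34 mod 37 = 10
LHS = RHS

Yes, on the curve


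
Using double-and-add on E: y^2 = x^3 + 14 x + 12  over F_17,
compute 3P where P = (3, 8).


k = 3 = 11_2 (binary, LSB first: 11)
Double-and-add from P = (3, 8):
  bit 0 = 1: acc = O + (3, 8) = (3, 8)
  bit 1 = 1: acc = (3, 8) + (9, 0) = (3, 9)

3P = (3, 9)


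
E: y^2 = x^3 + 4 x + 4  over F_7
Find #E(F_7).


For each x in F_7, count y with y^2 = x^3 + 4 x + 4 mod 7:
  x = 0: RHS = 4, y in [2, 5]  -> 2 point(s)
  x = 1: RHS = 2, y in [3, 4]  -> 2 point(s)
  x = 3: RHS = 1, y in [1, 6]  -> 2 point(s)
  x = 4: RHS = 0, y in [0]  -> 1 point(s)
  x = 5: RHS = 2, y in [3, 4]  -> 2 point(s)
Affine points: 9. Add the point at infinity: total = 10.

#E(F_7) = 10


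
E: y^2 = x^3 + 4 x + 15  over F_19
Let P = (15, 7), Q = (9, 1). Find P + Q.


P != Q, so use the chord formula.
s = (y2 - y1) / (x2 - x1) = (13) / (13) mod 19 = 1
x3 = s^2 - x1 - x2 mod 19 = 1^2 - 15 - 9 = 15
y3 = s (x1 - x3) - y1 mod 19 = 1 * (15 - 15) - 7 = 12

P + Q = (15, 12)


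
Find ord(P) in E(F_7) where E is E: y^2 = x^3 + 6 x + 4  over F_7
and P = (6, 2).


Compute successive multiples of P until we hit O:
  1P = (6, 2)
  2P = (4, 6)
  3P = (1, 2)
  4P = (0, 5)
  5P = (3, 0)
  6P = (0, 2)
  7P = (1, 5)
  8P = (4, 1)
  ... (continuing to 10P)
  10P = O

ord(P) = 10


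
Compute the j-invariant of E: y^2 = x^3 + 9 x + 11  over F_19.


Delta = -16(4 a^3 + 27 b^2) mod 19 = 5
-1728 * (4 a)^3 = -1728 * (4*9)^3 mod 19 = 11
j = 11 * 5^(-1) mod 19 = 6

j = 6 (mod 19)


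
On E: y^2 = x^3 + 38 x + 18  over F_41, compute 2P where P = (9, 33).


Doubling: s = (3 x1^2 + a) / (2 y1)
s = (3*9^2 + 38) / (2*33) mod 41 = 26
x3 = s^2 - 2 x1 mod 41 = 26^2 - 2*9 = 2
y3 = s (x1 - x3) - y1 mod 41 = 26 * (9 - 2) - 33 = 26

2P = (2, 26)


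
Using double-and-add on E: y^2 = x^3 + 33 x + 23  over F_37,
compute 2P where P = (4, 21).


k = 2 = 10_2 (binary, LSB first: 01)
Double-and-add from P = (4, 21):
  bit 0 = 0: acc unchanged = O
  bit 1 = 1: acc = O + (28, 12) = (28, 12)

2P = (28, 12)


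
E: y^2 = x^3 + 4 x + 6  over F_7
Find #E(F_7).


For each x in F_7, count y with y^2 = x^3 + 4 x + 6 mod 7:
  x = 1: RHS = 4, y in [2, 5]  -> 2 point(s)
  x = 2: RHS = 1, y in [1, 6]  -> 2 point(s)
  x = 4: RHS = 2, y in [3, 4]  -> 2 point(s)
  x = 5: RHS = 4, y in [2, 5]  -> 2 point(s)
  x = 6: RHS = 1, y in [1, 6]  -> 2 point(s)
Affine points: 10. Add the point at infinity: total = 11.

#E(F_7) = 11


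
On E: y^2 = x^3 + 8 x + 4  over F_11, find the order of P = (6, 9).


Compute successive multiples of P until we hit O:
  1P = (6, 9)
  2P = (4, 10)
  3P = (4, 1)
  4P = (6, 2)
  5P = O

ord(P) = 5


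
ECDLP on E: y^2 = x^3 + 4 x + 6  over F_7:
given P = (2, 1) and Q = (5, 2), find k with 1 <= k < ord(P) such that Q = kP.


Enumerate multiples of P until we hit Q = (5, 2):
  1P = (2, 1)
  2P = (4, 4)
  3P = (5, 5)
  4P = (1, 5)
  5P = (6, 1)
  6P = (6, 6)
  7P = (1, 2)
  8P = (5, 2)
Match found at i = 8.

k = 8


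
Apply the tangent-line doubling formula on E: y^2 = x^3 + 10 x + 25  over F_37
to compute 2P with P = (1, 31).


Doubling: s = (3 x1^2 + a) / (2 y1)
s = (3*1^2 + 10) / (2*31) mod 37 = 2
x3 = s^2 - 2 x1 mod 37 = 2^2 - 2*1 = 2
y3 = s (x1 - x3) - y1 mod 37 = 2 * (1 - 2) - 31 = 4

2P = (2, 4)


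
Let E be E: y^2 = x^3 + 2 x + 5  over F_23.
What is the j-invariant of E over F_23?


Delta = -16(4 a^3 + 27 b^2) mod 23 = 4
-1728 * (4 a)^3 = -1728 * (4*2)^3 mod 23 = 5
j = 5 * 4^(-1) mod 23 = 7

j = 7 (mod 23)


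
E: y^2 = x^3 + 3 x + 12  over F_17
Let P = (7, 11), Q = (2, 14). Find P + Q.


P != Q, so use the chord formula.
s = (y2 - y1) / (x2 - x1) = (3) / (12) mod 17 = 13
x3 = s^2 - x1 - x2 mod 17 = 13^2 - 7 - 2 = 7
y3 = s (x1 - x3) - y1 mod 17 = 13 * (7 - 7) - 11 = 6

P + Q = (7, 6)


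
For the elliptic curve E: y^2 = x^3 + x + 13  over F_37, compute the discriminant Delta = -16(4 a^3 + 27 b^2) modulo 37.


4 a^3 + 27 b^2 = 4*1^3 + 27*13^2 = 4 + 4563 = 4567
Delta = -16 * (4567) = -73072
Delta mod 37 = 3

Delta = 3 (mod 37)


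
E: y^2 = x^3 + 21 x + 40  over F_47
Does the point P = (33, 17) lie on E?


Check whether y^2 = x^3 + 21 x + 40 (mod 47) for (x, y) = (33, 17).
LHS: y^2 = 17^2 mod 47 = 7
RHS: x^3 + 21 x + 40 = 33^3 + 21*33 + 40 mod 47 = 10
LHS != RHS

No, not on the curve
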